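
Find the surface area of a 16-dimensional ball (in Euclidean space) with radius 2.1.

The surface area of an n-ball is 2π^(n/2) r^(n-1) / Γ(n/2). For n=16, r=2.1: 256500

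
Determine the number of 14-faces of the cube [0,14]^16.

An n-cube has C(n,k)·2^(n-k) k-faces. Here C(16,14)·2^2 = 120·4 = 480.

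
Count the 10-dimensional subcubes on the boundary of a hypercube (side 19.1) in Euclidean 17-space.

Choose 10 of 17 axes to span the face (C(17,10) = 19448 ways), then fix each of the remaining 7 coordinates at one of its two extreme values (2^7 = 128 ways): 19448·128 = 2489344.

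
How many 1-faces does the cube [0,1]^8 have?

An n-cube has n·2^(n-1) edges. With n = 8: 8·128 = 1024.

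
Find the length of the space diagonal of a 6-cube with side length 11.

The space diagonal of an n-cube of side s is s√n. Here 11·√6 ≈ 26.9444.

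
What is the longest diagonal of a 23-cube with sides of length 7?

d = √(7² + 7² + ... + 7²) [23 terms] = √(23·7²) = 7√23 ≈ 33.5708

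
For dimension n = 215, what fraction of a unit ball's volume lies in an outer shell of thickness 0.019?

1 - (1-0.019)^215 ≈ 0.983825 ≈ 98.38%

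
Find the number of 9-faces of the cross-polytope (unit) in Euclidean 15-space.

An n-cross-polytope has 2^(k+1)·C(n,k+1) k-faces. Here 2^10·C(15,10) = 1024·3003 = 3075072.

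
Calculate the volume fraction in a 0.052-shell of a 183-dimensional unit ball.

Shell fraction = 1 - (1-0.052)^183 ≈ 0.999943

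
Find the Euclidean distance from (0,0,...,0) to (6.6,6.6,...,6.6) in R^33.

The space diagonal of an n-cube of side s is s√n. Here 6.6·√33 ≈ 37.9141.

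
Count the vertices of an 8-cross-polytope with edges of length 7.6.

Number of vertices = 2n = 16.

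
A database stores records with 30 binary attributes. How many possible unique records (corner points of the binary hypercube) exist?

The 30-cube has 2^30 = 1073741824 vertices.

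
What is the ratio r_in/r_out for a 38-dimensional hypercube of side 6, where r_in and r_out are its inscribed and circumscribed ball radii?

r_in = 6/2 (half the side); r_out = 6√38/2 (half the diagonal). Ratio = 1/√38 ≈ 0.162221.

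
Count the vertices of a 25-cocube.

An n-cross-polytope has 2n vertices; here n = 25, giving 50.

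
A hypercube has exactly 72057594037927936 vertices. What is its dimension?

n = log_2(72057594037927936) = 56.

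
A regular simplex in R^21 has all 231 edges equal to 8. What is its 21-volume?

Volume = 8^21 · √(22/2^21) / 21! ≈ 0.000584712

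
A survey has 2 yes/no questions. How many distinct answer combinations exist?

Each vertex is a binary string of length 2, so there are 2^2 = 4.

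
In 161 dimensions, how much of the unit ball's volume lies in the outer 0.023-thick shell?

V(inner)/V(outer) = ((1-0.023)/1)^161 ≈ 0.02361, so the shell fraction is 0.976394.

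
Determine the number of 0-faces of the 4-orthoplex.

Number of 0-faces = 2^(0+1) · C(4,0+1) = 2 · 4 = 8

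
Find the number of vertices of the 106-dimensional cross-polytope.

The 106-dimensional cross-polytope has 2n = 2·106 = 212 vertices.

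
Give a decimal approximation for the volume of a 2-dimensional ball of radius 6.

The n-ball volume is π^(n/2)·r^n/Γ(n/2+1). With n=2, r=6: V = 36·π ≈ 113.097.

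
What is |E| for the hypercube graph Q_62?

The 62-cube has n·2^(n-1) = 62·2^61 = 62·2305843009213693952 = 142962266571249025024 edges.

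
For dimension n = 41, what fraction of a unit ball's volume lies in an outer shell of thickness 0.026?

1 - (1-0.026)^41 ≈ 0.660439 ≈ 66.04%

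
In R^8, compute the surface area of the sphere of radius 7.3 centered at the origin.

The surface area of an n-ball is 2π^(n/2) r^(n-1) / Γ(n/2). For n=8, r=7.3: 3.58706e+07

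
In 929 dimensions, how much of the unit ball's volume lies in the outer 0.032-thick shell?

V(inner)/V(outer) = ((1-0.032)/1)^929 ≈ 7.555e-14, so the shell fraction is 1 - 7.555e-14.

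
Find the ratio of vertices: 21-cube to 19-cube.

The 21-cube has 2^21 = 2097152 vertices. The 19-cube has 2^19 = 524288 vertices. Ratio: 2097152/524288 = 4.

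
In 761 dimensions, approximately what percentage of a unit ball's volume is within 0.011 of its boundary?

1 - (1-0.011)^761 ≈ 0.999779 ≈ 99.9779%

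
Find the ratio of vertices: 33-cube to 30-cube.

The 33-cube has 2^33 = 8589934592 vertices. The 30-cube has 2^30 = 1073741824 vertices. Ratio: 8589934592/1073741824 = 8.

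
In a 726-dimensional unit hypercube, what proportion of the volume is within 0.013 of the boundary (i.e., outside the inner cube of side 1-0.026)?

The inner cube has side 1-2·0.013 = 0.974 and volume (0.974)^726 ≈ 4.941e-09, so the shell holds 0.9999999951 of the volume.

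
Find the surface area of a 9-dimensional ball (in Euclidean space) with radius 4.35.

S_9(4.35) = 2·π^(9/2)·(4.35)^8 / Γ(9/2) ≈ 3.80605e+06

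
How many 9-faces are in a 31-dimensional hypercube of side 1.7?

Number of 9-faces = C(31,9) · 2^(31-9) = 20160075 · 4194304 = 84557483212800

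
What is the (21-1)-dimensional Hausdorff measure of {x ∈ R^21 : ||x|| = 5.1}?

S = n·V_n(r)/r = 21·V_21(5.1)/5.1 (volume-to-surface relation), giving 4.15117e+13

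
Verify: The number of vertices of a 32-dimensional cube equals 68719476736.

False. The 32-cube has 2^32 = 4294967296 vertices.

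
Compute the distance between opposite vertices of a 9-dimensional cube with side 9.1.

Diagonal = √9 · 9.1 = 27.3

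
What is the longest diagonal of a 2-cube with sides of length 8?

||(8,8,...,8)|| = √(2)·8 ≈ 11.3137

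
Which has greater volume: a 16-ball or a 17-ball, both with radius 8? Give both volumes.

V_16(8) ≈ 6.62397e+13. V_17(8) ≈ 3.17461e+14. The 17-ball is larger.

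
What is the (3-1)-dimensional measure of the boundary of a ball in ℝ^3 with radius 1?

|∂B_3(1)| = 4πr² = 4π·(1)² ≈ 12.5664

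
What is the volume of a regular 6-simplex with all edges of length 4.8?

For a regular n-simplex with edge a, V = (a^n / n!)·√((n+1)/2^n). With a=4.8, n=6: V ≈ 5.6179.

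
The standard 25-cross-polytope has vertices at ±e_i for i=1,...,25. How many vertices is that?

Number of vertices = 2n = 50.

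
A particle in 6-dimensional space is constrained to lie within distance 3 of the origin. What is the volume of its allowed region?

V_6(3) = π^(6/2) · (3)^6 / Γ(6/2 + 1) = 243·π^3/2 ≈ 3767.26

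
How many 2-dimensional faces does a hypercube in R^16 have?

Choose 2 of 16 axes to span the face (C(16,2) = 120 ways), then fix each of the remaining 14 coordinates at one of its two extreme values (2^14 = 16384 ways): 120·16384 = 1966080.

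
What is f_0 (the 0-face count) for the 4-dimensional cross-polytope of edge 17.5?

f_0(4-orthoplex) = 2^1 · (4 choose 1) = 8.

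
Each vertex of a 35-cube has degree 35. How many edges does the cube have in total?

An n-cube has n·2^(n-1) edges. With n = 35: 35·17179869184 = 601295421440.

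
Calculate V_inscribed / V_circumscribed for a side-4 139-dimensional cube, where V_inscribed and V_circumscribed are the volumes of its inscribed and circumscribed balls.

V_in/V_out = n^(-n/2) = 139^(-139/2) ≈ 1.1494e-149.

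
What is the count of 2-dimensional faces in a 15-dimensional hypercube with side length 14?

f_2(15-cube) = (15 choose 2) · 2^13 = 860160.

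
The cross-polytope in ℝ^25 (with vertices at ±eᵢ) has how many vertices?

The vertices are ±e_1, ..., ±e_25, so there are 2·25 = 50.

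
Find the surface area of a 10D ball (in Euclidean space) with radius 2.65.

|∂B_10(2.65)| ≈ 164354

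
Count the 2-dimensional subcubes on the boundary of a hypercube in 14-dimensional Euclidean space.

Choose 2 of 14 axes to span the face (C(14,2) = 91 ways), then fix each of the remaining 12 coordinates at one of its two extreme values (2^12 = 4096 ways): 91·4096 = 372736.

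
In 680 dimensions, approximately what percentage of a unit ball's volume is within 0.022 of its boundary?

1 - (1-0.022)^680 ≈ 0.9999997306 ≈ 99.999973%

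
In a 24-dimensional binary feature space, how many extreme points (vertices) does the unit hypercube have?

Number of vertices = 2^24 = 16777216.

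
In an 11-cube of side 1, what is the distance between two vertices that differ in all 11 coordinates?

Diagonal = √11 · 1 ≈ 3.31662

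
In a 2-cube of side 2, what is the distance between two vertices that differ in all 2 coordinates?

d = √(2² + 2² + ... + 2²) [2 terms] = √(2·2²) = 2√2 ≈ 2.82843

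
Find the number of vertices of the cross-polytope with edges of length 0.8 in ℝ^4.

f_0(4-orthoplex) = 2^1 · (4 choose 1) = 8.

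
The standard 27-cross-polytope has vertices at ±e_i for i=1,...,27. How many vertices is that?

The vertices are ±e_1, ..., ±e_27, so there are 2·27 = 54.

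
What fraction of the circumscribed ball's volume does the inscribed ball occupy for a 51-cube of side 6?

V_in / V_out = (r_in/r_out)^51 = (1/√51)^51 = 51^(-51/2) ≈ 2.86392e-44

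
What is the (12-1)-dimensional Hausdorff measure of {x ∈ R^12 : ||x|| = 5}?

S_12(5) = 2·π^(12/2)·(5)^11 / Γ(12/2) = 9765625·π^6/12 ≈ 7.82381e+08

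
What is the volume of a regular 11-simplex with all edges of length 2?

For a regular n-simplex with edge a, V = (a^n / n!)·√((n+1)/2^n). With a=2, n=11: V ≈ 3.92735e-06.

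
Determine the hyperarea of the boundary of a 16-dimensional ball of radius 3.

S = n·V_n(r)/r = 16·V_16(3)/3 (volume-to-surface relation), giving 1594323·π^8/280 ≈ 5.40278e+07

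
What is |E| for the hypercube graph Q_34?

The 34-cube has n·2^(n-1) = 34·2^33 = 34·8589934592 = 292057776128 edges.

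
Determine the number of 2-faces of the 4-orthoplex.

Each 2-face is the convex hull of 3 vertices, one chosen as ±e_i from each of 3 distinct axes: 2^3·C(4,3) = 32.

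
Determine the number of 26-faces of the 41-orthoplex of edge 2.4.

f_26(41-orthoplex) = 2^27 · (41 choose 27) = 4729853232451420160.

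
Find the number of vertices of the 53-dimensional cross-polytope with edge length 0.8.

An n-cross-polytope has 2n vertices; here n = 53, giving 106.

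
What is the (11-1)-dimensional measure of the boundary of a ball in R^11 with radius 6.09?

S = n·V_n(r)/r = 11·V_11(6.09)/6.09 (volume-to-surface relation), giving 1.45436e+09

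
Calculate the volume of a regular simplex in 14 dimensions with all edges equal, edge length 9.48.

Volume = 9.48^14 · √(15/2^14) / 14! ≈ 16.434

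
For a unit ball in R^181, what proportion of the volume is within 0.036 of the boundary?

V(inner)/V(outer) = ((1-0.036)/1)^181 ≈ 0.001312, so the shell fraction is 0.998688.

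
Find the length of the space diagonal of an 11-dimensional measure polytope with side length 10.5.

Diagonal = √11 · 10.5 ≈ 34.8246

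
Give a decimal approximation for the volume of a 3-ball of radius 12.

Volume = π^{3/2}·(12)^3/Γ(5/2) = 2304·π ≈ 7238.23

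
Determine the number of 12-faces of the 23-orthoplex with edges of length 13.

Number of 12-faces = 2^(12+1) · C(23,12+1) = 8192 · 1144066 = 9372188672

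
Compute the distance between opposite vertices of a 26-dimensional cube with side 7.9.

d = √(7.9² + 7.9² + ... + 7.9²) [26 terms] = √(26·7.9²) = 7.9√26 ≈ 40.2823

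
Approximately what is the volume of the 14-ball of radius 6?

V = 544195584·π^7/35 ≈ 4.69609e+10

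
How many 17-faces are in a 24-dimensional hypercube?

f_17(24-cube) = (24 choose 17) · 2^7 = 44301312.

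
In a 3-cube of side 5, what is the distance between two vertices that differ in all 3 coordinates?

d = √(5² + 5² + ... + 5²) [3 terms] = √(3·5²) = 5√3 ≈ 8.66025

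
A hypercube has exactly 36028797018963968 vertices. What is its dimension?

n = log_2(36028797018963968) = 55.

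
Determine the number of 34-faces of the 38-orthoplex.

Number of 34-faces = 2^(34+1) · C(38,34+1) = 34359738368 · 8436 = 289858752872448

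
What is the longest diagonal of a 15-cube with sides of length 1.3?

Diagonal = √15 · 1.3 ≈ 5.03488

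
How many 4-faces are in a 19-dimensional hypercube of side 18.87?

Number of 4-faces = C(19,4) · 2^(19-4) = 3876 · 32768 = 127008768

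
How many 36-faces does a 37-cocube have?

Each 36-face is the convex hull of 37 vertices, one chosen as ±e_i from each of 37 distinct axes: 2^37·C(37,37) = 137438953472.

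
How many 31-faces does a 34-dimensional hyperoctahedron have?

f_31(34-orthoplex) = 2^32 · (34 choose 32) = 2409476653056.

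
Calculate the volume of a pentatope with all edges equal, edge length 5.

V = (5^4 / 4!) · √((4+1) / 2^4) ≈ 14.5577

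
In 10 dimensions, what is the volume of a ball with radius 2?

V_10(2) = π^(10/2) · (2)^10 / Γ(10/2 + 1) = 128·π^5/15 ≈ 2611.37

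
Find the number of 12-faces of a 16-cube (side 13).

f_12(16-cube) = (16 choose 12) · 2^4 = 29120.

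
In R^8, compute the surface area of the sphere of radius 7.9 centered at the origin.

S_8(7.9) = 2·π^(8/2)·(7.9)^7 / Γ(8/2) ≈ 6.23545e+07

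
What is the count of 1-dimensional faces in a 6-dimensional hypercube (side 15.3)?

Number of 1-faces = C(6,1) · 2^(6-1) = 6 · 32 = 192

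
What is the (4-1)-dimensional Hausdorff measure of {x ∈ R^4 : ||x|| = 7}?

|∂B_4(7)| = 686·π^2 ≈ 6770.55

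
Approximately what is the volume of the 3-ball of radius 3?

V_3(3) = π^(3/2) · (3)^3 / Γ(3/2 + 1) = 36·π ≈ 113.097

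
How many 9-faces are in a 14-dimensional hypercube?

f_9(14-cube) = (14 choose 9) · 2^5 = 64064.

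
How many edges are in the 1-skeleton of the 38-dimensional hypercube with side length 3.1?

Each of the 2^38 = 274877906944 vertices has degree 38; total edges = 38·2^38/2 = 5222680231936.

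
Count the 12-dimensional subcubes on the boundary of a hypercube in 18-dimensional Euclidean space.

f_12(18-cube) = (18 choose 12) · 2^6 = 1188096.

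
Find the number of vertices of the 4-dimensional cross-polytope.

The vertices are ±e_1, ..., ±e_4, so there are 2·4 = 8.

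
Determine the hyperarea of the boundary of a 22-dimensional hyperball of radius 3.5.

|∂B_22(3.5)| = 79792266297612001·π^11/543581798400 ≈ 4.31862e+10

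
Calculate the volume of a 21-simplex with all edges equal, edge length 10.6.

For a regular n-simplex with edge a, V = (a^n / n!)·√((n+1)/2^n). With a=10.6, n=21: V ≈ 0.215514.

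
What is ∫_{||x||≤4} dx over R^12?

V = 1048576·π^6/45 ≈ 2.2402e+07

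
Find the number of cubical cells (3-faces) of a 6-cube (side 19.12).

An n-cube has C(n,k)·2^(n-k) k-faces. Here C(6,3)·2^3 = 20·8 = 160.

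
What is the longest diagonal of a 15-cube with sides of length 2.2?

The space diagonal of an n-cube of side s is s√n. Here 2.2·√15 ≈ 8.52056.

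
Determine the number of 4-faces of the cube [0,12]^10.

Number of 4-faces = C(10,4) · 2^(10-4) = 210 · 64 = 13440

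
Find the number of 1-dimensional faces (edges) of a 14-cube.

Each of the 2^14 = 16384 vertices has degree 14; total edges = 14·2^14/2 = 114688.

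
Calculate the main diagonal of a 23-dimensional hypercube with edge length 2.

d = √(2² + 2² + ... + 2²) [23 terms] = √(23·2²) = 2√23 ≈ 9.59166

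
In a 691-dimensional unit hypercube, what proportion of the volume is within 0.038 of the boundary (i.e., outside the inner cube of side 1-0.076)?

The inner cube has side 1-2·0.038 = 0.924 and volume (0.924)^691 ≈ 1.903e-24, so the shell holds 1 - 1.903e-24 of the volume.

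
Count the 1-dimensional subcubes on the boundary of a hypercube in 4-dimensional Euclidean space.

f_1(4-cube) = (4 choose 1) · 2^3 = 32.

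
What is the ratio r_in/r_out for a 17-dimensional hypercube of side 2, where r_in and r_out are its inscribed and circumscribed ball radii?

r_in = 2/2 (half the side); r_out = 2√17/2 (half the diagonal). Ratio = 1/√17 ≈ 0.242536.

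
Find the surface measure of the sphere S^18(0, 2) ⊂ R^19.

The surface area of an n-ball is 2π^(n/2) r^(n-1) / Γ(n/2). For n=19, r=2: 268435456·π^9/34459425 ≈ 232210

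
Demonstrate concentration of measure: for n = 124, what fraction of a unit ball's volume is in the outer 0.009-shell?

1 - (1-0.009)^124 ≈ 0.674063 ≈ 67.41%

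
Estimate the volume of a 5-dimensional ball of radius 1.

V_5(1) = π^(5/2) · (1)^5 / Γ(5/2 + 1) = 8·π^2/15 ≈ 5.26379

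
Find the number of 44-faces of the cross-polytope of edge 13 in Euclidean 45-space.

f_44(45-orthoplex) = 2^45 · (45 choose 45) = 35184372088832.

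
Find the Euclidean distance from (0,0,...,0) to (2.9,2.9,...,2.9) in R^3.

d = √(2.9² + 2.9² + ... + 2.9²) [3 terms] = √(3·2.9²) = 2.9√3 ≈ 5.02295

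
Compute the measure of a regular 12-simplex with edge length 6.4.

Volume = 6.4^12 · √(13/2^12) / 12! ≈ 0.555411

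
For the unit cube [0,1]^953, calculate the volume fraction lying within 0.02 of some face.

1 - (1 - 2·0.02)^953 = 1 - 0.96^953 ≈ 1 - 1.272e-17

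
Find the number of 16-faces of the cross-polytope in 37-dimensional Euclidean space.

Each 16-face is the convex hull of 17 vertices, one chosen as ±e_i from each of 17 distinct axes: 2^17·C(37,17) = 2084748487557120.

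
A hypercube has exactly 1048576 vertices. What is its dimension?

2^n = 1048576 ⇒ n = log_2(1048576) = 20.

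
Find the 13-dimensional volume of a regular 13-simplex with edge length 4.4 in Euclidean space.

For a regular n-simplex with edge a, V = (a^n / n!)·√((n+1)/2^n). With a=4.4, n=13: V ≈ 0.00153806.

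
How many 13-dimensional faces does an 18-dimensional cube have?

f_13(18-cube) = (18 choose 13) · 2^5 = 274176.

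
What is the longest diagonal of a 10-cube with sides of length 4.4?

The space diagonal of an n-cube of side s is s√n. Here 4.4·√10 ≈ 13.914.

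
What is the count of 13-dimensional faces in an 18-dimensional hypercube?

Choose 13 of 18 axes to span the face (C(18,13) = 8568 ways), then fix each of the remaining 5 coordinates at one of its two extreme values (2^5 = 32 ways): 8568·32 = 274176.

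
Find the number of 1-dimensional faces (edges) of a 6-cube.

An n-cube has n·2^(n-1) edges. With n = 6: 6·32 = 192.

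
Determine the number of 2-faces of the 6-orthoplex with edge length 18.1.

Number of 2-faces = 2^(2+1) · C(6,2+1) = 8 · 20 = 160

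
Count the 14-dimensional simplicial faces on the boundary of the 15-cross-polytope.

f_14(15-orthoplex) = 2^15 · (15 choose 15) = 32768.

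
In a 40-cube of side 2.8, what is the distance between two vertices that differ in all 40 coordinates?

||(2.8,2.8,...,2.8)|| = √(40)·2.8 ≈ 17.7088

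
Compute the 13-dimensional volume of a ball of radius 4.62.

Volume = π^{13/2}·(4.62)^13/Γ(15/2) ≈ 3.9782e+08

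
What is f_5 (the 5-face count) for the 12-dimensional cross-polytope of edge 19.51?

An n-cross-polytope has 2^(k+1)·C(n,k+1) k-faces. Here 2^6·C(12,6) = 64·924 = 59136.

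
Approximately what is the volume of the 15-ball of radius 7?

The n-ball volume is π^(n/2)·r^n/Γ(n/2+1). With n=15, r=7: V = 173625106649344·π^7/289575 ≈ 1.81093e+12.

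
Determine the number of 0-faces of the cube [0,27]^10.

An n-cube has C(n,k)·2^(n-k) k-faces. Here C(10,0)·2^10 = 1·1024 = 1024.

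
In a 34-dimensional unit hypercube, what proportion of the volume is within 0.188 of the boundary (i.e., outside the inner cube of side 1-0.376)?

1 - (1 - 2·0.188)^34 = 1 - 0.624^34 ≈ 0.9999998913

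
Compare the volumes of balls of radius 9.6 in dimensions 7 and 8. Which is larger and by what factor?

V_7(9.6) ≈ 3.55041e+07, V_8(9.6) ≈ 2.92791e+08. The 8-ball is larger by a factor of 8.247.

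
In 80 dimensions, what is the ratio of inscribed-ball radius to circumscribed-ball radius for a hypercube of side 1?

Ratio = (s/2)/(s√80/2) = 80^(-1/2) ≈ 0.111803.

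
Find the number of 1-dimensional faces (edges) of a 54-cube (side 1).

Number of 1-faces = C(54,1)·2^(54-1) = 54·9007199254740992 = 486388759756013568.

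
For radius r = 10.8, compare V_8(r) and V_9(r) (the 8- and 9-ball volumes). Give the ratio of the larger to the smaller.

V_8(10.8) ≈ 7.51239e+08, V_9(10.8) ≈ 6.59373e+09. The 9-ball is larger by a factor of 8.777.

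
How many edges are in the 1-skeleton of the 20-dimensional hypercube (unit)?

Number of 1-faces = C(20,1)·2^(20-1) = 20·524288 = 10485760.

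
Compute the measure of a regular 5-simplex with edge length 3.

V = (3^5 / 5!) · √((5+1) / 2^5) ≈ 0.876851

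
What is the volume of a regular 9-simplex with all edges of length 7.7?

V_9 = √(10) · 7.7^9 / (9! · 2^(9/2)) ≈ 36.6453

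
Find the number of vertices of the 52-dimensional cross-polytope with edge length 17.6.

The vertices are ±e_1, ..., ±e_52, so there are 2·52 = 104.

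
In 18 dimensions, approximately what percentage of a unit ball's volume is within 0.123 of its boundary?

1 - (1-0.123)^18 ≈ 0.905813 ≈ 90.58%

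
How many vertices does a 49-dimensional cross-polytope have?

The vertices are ±e_1, ..., ±e_49, so there are 2·49 = 98.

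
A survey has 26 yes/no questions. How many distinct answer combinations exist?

Number of vertices = 2^26 = 67108864.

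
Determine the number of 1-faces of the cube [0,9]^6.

An n-cube has C(n,k)·2^(n-k) k-faces. Here C(6,1)·2^5 = 6·32 = 192.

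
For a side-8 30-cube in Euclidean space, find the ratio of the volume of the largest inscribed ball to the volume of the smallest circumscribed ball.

The radii are 8/2 and 8√30/2, so the volume ratio is (1/√30)^30 = 30^{-30/2} ≈ 6.96917e-23.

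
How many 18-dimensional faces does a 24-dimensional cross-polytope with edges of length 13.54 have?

f_18(24-orthoplex) = 2^19 · (24 choose 19) = 22284337152.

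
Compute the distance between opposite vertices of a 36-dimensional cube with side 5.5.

||(5.5,5.5,...,5.5)|| = √(36)·5.5 = 33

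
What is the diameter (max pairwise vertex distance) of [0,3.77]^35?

d = √(3.77² + 3.77² + ... + 3.77²) [35 terms] = √(35·3.77²) = 3.77√35 ≈ 22.3036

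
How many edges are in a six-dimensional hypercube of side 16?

An n-cube has C(n,k)·2^(n-k) k-faces. Here C(6,1)·2^5 = 6·32 = 192.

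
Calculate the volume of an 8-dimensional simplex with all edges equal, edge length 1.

V = (1^8 / 8!) · √((8+1) / 2^8) ≈ 4.6503e-06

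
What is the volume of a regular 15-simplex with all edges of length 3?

For a regular n-simplex with edge a, V = (a^n / n!)·√((n+1)/2^n). With a=3, n=15: V ≈ 2.42468e-07.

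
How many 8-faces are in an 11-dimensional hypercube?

Choose 8 of 11 axes to span the face (C(11,8) = 165 ways), then fix each of the remaining 3 coordinates at one of its two extreme values (2^3 = 8 ways): 165·8 = 1320.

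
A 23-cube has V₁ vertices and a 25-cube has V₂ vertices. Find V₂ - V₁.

V₁ = 2^23 = 8388608. V₂ = 2^25 = 33554432. V₂ - V₁ = 25165824.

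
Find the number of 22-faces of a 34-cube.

f_22(34-cube) = (34 choose 22) · 2^12 = 2246058147840.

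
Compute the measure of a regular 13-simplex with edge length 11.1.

Volume = 11.1^13 · √(14/2^13) / 13! ≈ 257.803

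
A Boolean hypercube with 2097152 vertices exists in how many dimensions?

Since 2^n = 2097152, we have n = 21.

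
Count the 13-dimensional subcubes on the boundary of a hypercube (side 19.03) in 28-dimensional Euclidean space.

Number of 13-faces = C(28,13) · 2^(28-13) = 37442160 · 32768 = 1226904698880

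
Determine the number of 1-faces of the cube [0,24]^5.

f_1(5-cube) = (5 choose 1) · 2^4 = 80.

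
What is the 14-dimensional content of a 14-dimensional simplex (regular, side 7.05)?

V_14 = √(15) · 7.05^14 / (14! · 2^(14/2)) ≈ 0.260061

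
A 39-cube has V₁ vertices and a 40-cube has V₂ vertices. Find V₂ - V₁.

V₁ = 2^39 = 549755813888. V₂ = 2^40 = 1099511627776. V₂ - V₁ = 549755813888.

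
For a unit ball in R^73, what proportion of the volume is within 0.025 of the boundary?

V(inner)/V(outer) = ((1-0.025)/1)^73 ≈ 0.1575, so the shell fraction is 0.84248.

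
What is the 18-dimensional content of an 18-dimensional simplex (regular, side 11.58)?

V_18 = √(19) · 11.58^18 / (18! · 2^(18/2)) ≈ 18.6432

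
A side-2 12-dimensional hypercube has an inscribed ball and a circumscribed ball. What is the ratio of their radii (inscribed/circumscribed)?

r_in / r_out = (2/2) / (2√12/2) = 1/√12 ≈ 0.288675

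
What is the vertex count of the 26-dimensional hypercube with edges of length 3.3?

Each vertex is a binary string of length 26, so there are 2^26 = 67108864.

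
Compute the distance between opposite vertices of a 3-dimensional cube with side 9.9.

||(9.9,9.9,...,9.9)|| = √(3)·9.9 ≈ 17.1473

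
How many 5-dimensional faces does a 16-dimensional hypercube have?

Choose 5 of 16 axes to span the face (C(16,5) = 4368 ways), then fix each of the remaining 11 coordinates at one of its two extreme values (2^11 = 2048 ways): 4368·2048 = 8945664.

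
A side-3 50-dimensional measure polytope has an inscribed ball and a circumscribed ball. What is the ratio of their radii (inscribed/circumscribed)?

Ratio = (s/2)/(s√50/2) = 50^(-1/2) ≈ 0.141421.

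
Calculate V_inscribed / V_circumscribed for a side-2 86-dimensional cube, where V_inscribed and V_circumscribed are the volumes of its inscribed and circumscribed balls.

The radii are 2/2 and 2√86/2, so the volume ratio is (1/√86)^86 = 86^{-86/2} ≈ 6.55491e-84.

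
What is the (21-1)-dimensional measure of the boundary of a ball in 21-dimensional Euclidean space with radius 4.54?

S = n·V_n(r)/r = 21·V_21(4.54)/4.54 (volume-to-surface relation), giving 4.054e+12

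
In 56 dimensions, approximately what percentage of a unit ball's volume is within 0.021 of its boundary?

1 - (1-0.021)^56 ≈ 0.695329 ≈ 69.53%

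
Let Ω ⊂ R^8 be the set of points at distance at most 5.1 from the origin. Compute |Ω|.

Volume = π^{8/2}·(5.1)^8/Γ(5) ≈ 1.85759e+06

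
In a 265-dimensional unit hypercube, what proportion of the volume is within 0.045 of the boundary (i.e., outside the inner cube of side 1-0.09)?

1 - (1 - 2·0.045)^265 = 1 - 0.91^265 ≈ 1 - 1.399e-11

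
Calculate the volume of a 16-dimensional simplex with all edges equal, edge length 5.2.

Volume = 5.2^16 · √(17/2^16) / 16! ≈ 0.000219998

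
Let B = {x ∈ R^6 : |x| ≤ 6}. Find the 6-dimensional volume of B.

V = 7776·π^3 ≈ 241105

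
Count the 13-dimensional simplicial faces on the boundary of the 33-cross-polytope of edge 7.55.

f_13(33-orthoplex) = 2^14 · (33 choose 14) = 13415369932800.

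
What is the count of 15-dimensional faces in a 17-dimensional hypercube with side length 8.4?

f_15(17-cube) = (17 choose 15) · 2^2 = 544.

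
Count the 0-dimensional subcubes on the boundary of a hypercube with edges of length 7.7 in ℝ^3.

Choose 0 of 3 axes to span the face (C(3,0) = 1 way), then fix each of the remaining 3 coordinates at one of its two extreme values (2^3 = 8 ways): 1·8 = 8.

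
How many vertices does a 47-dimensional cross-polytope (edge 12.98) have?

An n-cross-polytope has 2n vertices; here n = 47, giving 94.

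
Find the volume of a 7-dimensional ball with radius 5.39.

Volume = π^{7/2}·(5.39)^7/Γ(9/2) ≈ 624456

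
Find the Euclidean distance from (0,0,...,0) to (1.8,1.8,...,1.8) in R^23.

Diagonal = √23 · 1.8 ≈ 8.6325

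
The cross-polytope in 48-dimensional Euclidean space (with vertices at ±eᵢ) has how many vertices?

An n-cross-polytope has 2n vertices; here n = 48, giving 96.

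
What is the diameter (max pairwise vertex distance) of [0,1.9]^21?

d = √(1.9² + 1.9² + ... + 1.9²) [21 terms] = √(21·1.9²) = 1.9√21 ≈ 8.70689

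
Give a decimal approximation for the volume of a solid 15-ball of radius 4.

The n-ball volume is π^(n/2)·r^n/Γ(n/2+1). With n=15, r=4: V = 274877906944·π^7/2027025 ≈ 4.09572e+08.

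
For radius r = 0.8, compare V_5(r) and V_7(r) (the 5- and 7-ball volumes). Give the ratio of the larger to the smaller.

V_5(0.8) ≈ 1.72484, V_7(0.8) ≈ 0.990855. The 5-ball is larger by a factor of 1.741.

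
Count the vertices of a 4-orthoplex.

The 4-dimensional cross-polytope has 2n = 2·4 = 8 vertices.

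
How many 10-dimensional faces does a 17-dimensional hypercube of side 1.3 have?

Choose 10 of 17 axes to span the face (C(17,10) = 19448 ways), then fix each of the remaining 7 coordinates at one of its two extreme values (2^7 = 128 ways): 19448·128 = 2489344.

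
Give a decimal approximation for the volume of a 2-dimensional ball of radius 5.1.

V_2(5.1) = π^(2/2) · (5.1)^2 / Γ(2/2 + 1) ≈ 81.7128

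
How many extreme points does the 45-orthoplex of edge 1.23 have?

The 45-dimensional cross-polytope has 2n = 2·45 = 90 vertices.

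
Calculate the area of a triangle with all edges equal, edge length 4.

Area = (√3/4) · 4² = 6.9282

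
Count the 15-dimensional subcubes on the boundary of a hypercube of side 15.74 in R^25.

Choose 15 of 25 axes to span the face (C(25,15) = 3268760 ways), then fix each of the remaining 10 coordinates at one of its two extreme values (2^10 = 1024 ways): 3268760·1024 = 3347210240.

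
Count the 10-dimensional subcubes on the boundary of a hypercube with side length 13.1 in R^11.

f_10(11-cube) = (11 choose 10) · 2^1 = 22.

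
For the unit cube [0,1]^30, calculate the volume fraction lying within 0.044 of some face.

The inner cube has side 1-2·0.044 = 0.912 and volume (0.912)^30 ≈ 0.06307, so the shell holds 0.936927 of the volume.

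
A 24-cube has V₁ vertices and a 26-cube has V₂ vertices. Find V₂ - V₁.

V₁ = 2^24 = 16777216. V₂ = 2^26 = 67108864. V₂ - V₁ = 50331648.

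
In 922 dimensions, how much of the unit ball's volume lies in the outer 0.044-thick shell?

Shell fraction = 1 - (1-0.044)^922 ≈ 1 - 9.598e-19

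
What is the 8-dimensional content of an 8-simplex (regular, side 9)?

V_8 = √(9) · 9^8 / (8! · 2^(8/2)) ≈ 200.18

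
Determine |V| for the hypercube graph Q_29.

An n-cube has 2^n vertices; for n = 29 that is 2^29 = 536870912.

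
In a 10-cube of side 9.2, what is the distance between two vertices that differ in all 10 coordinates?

d = √(9.2² + 9.2² + ... + 9.2²) [10 terms] = √(10·9.2²) = 9.2√10 ≈ 29.093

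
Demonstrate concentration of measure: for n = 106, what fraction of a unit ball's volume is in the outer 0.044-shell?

1 - (1-0.044)^106 ≈ 0.991517 ≈ 99.15%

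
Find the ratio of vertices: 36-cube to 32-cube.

The 36-cube has 2^36 = 68719476736 vertices. The 32-cube has 2^32 = 4294967296 vertices. Ratio: 68719476736/4294967296 = 16.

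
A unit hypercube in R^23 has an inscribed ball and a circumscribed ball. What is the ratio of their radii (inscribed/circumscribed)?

r_in / r_out = (1/2) / (1√23/2) = 1/√23 ≈ 0.208514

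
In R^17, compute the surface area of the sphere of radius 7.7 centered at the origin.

|∂B_17(7.7)| ≈ 3.65983e+14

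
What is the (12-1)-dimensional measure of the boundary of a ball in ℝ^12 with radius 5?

S_12(5) = 2·π^(12/2)·(5)^11 / Γ(12/2) = 9765625·π^6/12 ≈ 7.82381e+08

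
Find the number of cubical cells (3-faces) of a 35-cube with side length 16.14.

Number of 3-faces = C(35,3) · 2^(35-3) = 6545 · 4294967296 = 28110560952320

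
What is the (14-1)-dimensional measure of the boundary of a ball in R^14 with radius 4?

S = n·V_n(r)/r = 14·V_14(4)/4 (volume-to-surface relation), giving 8388608·π^7/45 ≈ 5.63023e+08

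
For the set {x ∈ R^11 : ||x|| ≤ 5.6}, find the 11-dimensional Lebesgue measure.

V_11(5.6) = π^(11/2) · (5.6)^11 / Γ(11/2 + 1) ≈ 3.20017e+08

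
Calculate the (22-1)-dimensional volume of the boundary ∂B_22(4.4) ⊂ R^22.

S_22(4.4) = 2·π^(22/2)·(4.4)^21 / Γ(22/2) ≈ 5.27742e+12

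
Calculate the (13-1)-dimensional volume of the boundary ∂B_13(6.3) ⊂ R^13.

S = n·V_n(r)/r = 13·V_13(6.3)/6.3 (volume-to-surface relation), giving 4.62777e+10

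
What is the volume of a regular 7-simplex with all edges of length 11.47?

For a regular n-simplex with edge a, V = (a^n / n!)·√((n+1)/2^n). With a=11.47, n=7: V ≈ 1295.55.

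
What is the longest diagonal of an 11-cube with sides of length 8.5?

The space diagonal of an n-cube of side s is s√n. Here 8.5·√11 ≈ 28.1913.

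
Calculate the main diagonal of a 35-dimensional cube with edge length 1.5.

Diagonal = √35 · 1.5 ≈ 8.87412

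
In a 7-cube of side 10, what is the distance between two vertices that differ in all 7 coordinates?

The space diagonal of an n-cube of side s is s√n. Here 10·√7 ≈ 26.4575.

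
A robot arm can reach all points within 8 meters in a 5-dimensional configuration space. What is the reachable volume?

Volume = π^{5/2}·(8)^5/Γ(7/2) = 262144·π^2/15 ≈ 172484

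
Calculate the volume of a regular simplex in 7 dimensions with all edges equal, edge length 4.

V_7 = √(8) · 4^7 / (7! · 2^(7/2)) ≈ 0.812698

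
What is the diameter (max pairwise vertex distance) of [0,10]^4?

Diagonal = √4 · 10 = 20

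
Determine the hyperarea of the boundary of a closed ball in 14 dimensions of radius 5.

|∂B_14(5)| = 244140625·π^7/72 ≈ 1.02413e+10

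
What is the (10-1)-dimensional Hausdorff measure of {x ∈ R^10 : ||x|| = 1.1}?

S_10(1.1) = 2·π^(10/2)·(1.1)^9 / Γ(10/2) ≈ 60.1315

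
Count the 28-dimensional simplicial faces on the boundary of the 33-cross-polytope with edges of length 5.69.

Each 28-face is the convex hull of 29 vertices, one chosen as ±e_i from each of 29 distinct axes: 2^29·C(33,29) = 21968757719040.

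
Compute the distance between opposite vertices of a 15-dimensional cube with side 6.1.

d = √(6.1² + 6.1² + ... + 6.1²) [15 terms] = √(15·6.1²) = 6.1√15 ≈ 23.6252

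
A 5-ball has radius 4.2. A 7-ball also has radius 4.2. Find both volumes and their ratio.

V_5(4.2) ≈ 6879.31. V_7(4.2) ≈ 108924. Ratio V_5/V_7 ≈ 0.06316.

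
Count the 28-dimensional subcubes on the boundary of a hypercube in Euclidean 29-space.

An n-cube has C(n,k)·2^(n-k) k-faces. Here C(29,28)·2^1 = 29·2 = 58.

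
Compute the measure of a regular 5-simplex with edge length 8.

V_5 = √(6) · 8^5 / (5! · 2^(5/2)) ≈ 118.241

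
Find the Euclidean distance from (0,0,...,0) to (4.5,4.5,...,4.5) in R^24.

The space diagonal of an n-cube of side s is s√n. Here 4.5·√24 ≈ 22.0454.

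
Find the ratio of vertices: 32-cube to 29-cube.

The 32-cube has 2^32 = 4294967296 vertices. The 29-cube has 2^29 = 536870912 vertices. Ratio: 4294967296/536870912 = 8.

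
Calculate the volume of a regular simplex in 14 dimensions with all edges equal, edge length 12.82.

For a regular n-simplex with edge a, V = (a^n / n!)·√((n+1)/2^n). With a=12.82, n=14: V ≈ 1124.24.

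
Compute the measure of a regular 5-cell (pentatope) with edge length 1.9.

For a regular n-simplex with edge a, V = (a^n / n!)·√((n+1)/2^n). With a=1.9, n=4: V ≈ 0.303549.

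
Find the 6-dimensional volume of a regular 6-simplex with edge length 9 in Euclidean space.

V = (9^6 / 6!) · √((6+1) / 2^6) ≈ 244.108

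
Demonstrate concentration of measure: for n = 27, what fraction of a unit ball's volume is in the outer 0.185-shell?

1 - (1-0.185)^27 ≈ 0.996007 ≈ 99.60%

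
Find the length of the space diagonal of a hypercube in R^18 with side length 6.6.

||(6.6,6.6,...,6.6)|| = √(18)·6.6 ≈ 28.0014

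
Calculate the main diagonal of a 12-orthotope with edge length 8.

||(8,8,...,8)|| = √(12)·8 ≈ 27.7128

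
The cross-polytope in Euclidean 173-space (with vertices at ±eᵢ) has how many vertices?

An n-cross-polytope has 2n vertices; here n = 173, giving 346.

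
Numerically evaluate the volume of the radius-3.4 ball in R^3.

The n-ball volume is π^(n/2)·r^n/Γ(n/2+1). With n=3, r=3.4: V ≈ 164.636.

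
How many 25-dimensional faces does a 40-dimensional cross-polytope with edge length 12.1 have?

Number of 25-faces = 2^(25+1) · C(40,25+1) = 67108864 · 23206929840 = 1557390698490101760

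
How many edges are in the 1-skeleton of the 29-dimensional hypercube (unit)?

An n-cube has n·2^(n-1) edges. With n = 29: 29·268435456 = 7784628224.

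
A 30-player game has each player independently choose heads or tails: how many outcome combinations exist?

Each vertex is a binary string of length 30, so there are 2^30 = 1073741824.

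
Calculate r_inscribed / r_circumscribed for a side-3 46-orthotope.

r_in / r_out = (3/2) / (3√46/2) = 1/√46 ≈ 0.147442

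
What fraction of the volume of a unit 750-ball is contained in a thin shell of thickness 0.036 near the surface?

V(inner)/V(outer) = ((1-0.036)/1)^750 ≈ 1.142e-12, so the shell fraction is 1 - 1.142e-12.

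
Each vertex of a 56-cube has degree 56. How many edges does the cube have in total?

Each of the 2^56 = 72057594037927936 vertices has degree 56; total edges = 56·2^56/2 = 2017612633061982208.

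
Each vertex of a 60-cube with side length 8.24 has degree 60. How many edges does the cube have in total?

Number of 1-faces = C(60,1)·2^(60-1) = 60·576460752303423488 = 34587645138205409280.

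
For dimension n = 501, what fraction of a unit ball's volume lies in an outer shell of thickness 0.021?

1 - (1-0.021)^501 ≈ 0.999976 ≈ 99.997589%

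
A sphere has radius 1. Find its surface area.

S = n·V_n(r)/r = 3·V_3(1)/1 (volume-to-surface relation), giving 4πr² = 4π·(1)² ≈ 12.5664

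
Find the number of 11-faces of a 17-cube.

Number of 11-faces = C(17,11) · 2^(17-11) = 12376 · 64 = 792064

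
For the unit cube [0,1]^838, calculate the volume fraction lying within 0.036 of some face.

The inner cube has side 1-2·0.036 = 0.928 and volume (0.928)^838 ≈ 6.386e-28, so the shell holds 1 - 6.386e-28 of the volume.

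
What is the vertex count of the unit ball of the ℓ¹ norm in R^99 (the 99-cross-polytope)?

The 99-dimensional cross-polytope has 2n = 2·99 = 198 vertices.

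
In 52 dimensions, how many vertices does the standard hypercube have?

The 52-cube has 2^52 = 4503599627370496 vertices.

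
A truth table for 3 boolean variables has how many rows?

Number of vertices = 2^3 = 8.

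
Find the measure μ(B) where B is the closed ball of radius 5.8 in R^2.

V_2(5.8) = π^(2/2) · (5.8)^2 / Γ(2/2 + 1) ≈ 105.683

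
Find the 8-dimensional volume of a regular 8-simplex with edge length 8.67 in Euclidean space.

Volume = 8.67^8 · √(9/2^8) / 8! ≈ 148.468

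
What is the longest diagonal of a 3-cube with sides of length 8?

d = √(8² + 8² + ... + 8²) [3 terms] = √(3·8²) = 8√3 ≈ 13.8564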